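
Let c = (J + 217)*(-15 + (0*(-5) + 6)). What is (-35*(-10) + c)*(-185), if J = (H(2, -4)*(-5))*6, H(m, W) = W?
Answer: 496355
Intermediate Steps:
J = 120 (J = -4*(-5)*6 = 20*6 = 120)
c = -3033 (c = (120 + 217)*(-15 + (0*(-5) + 6)) = 337*(-15 + (0 + 6)) = 337*(-15 + 6) = 337*(-9) = -3033)
(-35*(-10) + c)*(-185) = (-35*(-10) - 3033)*(-185) = (350 - 3033)*(-185) = -2683*(-185) = 496355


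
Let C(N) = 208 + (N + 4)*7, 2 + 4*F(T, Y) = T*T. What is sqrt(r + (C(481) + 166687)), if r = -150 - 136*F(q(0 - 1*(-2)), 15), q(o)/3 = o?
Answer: 6*sqrt(4694) ≈ 411.08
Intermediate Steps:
q(o) = 3*o
F(T, Y) = -1/2 + T**2/4 (F(T, Y) = -1/2 + (T*T)/4 = -1/2 + T**2/4)
C(N) = 236 + 7*N (C(N) = 208 + (4 + N)*7 = 208 + (28 + 7*N) = 236 + 7*N)
r = -1306 (r = -150 - 136*(-1/2 + (3*(0 - 1*(-2)))**2/4) = -150 - 136*(-1/2 + (3*(0 + 2))**2/4) = -150 - 136*(-1/2 + (3*2)**2/4) = -150 - 136*(-1/2 + (1/4)*6**2) = -150 - 136*(-1/2 + (1/4)*36) = -150 - 136*(-1/2 + 9) = -150 - 136*17/2 = -150 - 1156 = -1306)
sqrt(r + (C(481) + 166687)) = sqrt(-1306 + ((236 + 7*481) + 166687)) = sqrt(-1306 + ((236 + 3367) + 166687)) = sqrt(-1306 + (3603 + 166687)) = sqrt(-1306 + 170290) = sqrt(168984) = 6*sqrt(4694)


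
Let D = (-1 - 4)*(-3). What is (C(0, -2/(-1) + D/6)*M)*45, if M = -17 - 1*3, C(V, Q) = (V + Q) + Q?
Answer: -8100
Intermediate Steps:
D = 15 (D = -5*(-3) = 15)
C(V, Q) = V + 2*Q (C(V, Q) = (Q + V) + Q = V + 2*Q)
M = -20 (M = -17 - 3 = -20)
(C(0, -2/(-1) + D/6)*M)*45 = ((0 + 2*(-2/(-1) + 15/6))*(-20))*45 = ((0 + 2*(-2*(-1) + 15*(⅙)))*(-20))*45 = ((0 + 2*(2 + 5/2))*(-20))*45 = ((0 + 2*(9/2))*(-20))*45 = ((0 + 9)*(-20))*45 = (9*(-20))*45 = -180*45 = -8100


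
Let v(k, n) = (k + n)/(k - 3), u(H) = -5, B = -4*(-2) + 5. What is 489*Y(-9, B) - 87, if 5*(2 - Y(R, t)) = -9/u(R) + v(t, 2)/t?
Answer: 457389/650 ≈ 703.68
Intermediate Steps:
B = 13 (B = 8 + 5 = 13)
v(k, n) = (k + n)/(-3 + k)
Y(R, t) = 41/25 - (2 + t)/(5*t*(-3 + t)) (Y(R, t) = 2 - (-9/(-5) + ((t + 2)/(-3 + t))/t)/5 = 2 - (-9*(-⅕) + ((2 + t)/(-3 + t))/t)/5 = 2 - (9/5 + (2 + t)/(t*(-3 + t)))/5 = 2 + (-9/25 - (2 + t)/(5*t*(-3 + t))) = 41/25 - (2 + t)/(5*t*(-3 + t)))
489*Y(-9, B) - 87 = 489*((1/25)*(-10 - 128*13 + 41*13²)/(13*(-3 + 13))) - 87 = 489*((1/25)*(1/13)*(-10 - 1664 + 41*169)/10) - 87 = 489*((1/25)*(1/13)*(⅒)*(-10 - 1664 + 6929)) - 87 = 489*((1/25)*(1/13)*(⅒)*5255) - 87 = 489*(1051/650) - 87 = 513939/650 - 87 = 457389/650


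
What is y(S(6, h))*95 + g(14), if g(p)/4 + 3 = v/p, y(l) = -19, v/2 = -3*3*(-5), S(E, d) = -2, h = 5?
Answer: -12539/7 ≈ -1791.3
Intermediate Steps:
v = 90 (v = 2*(-3*3*(-5)) = 2*(-9*(-5)) = 2*45 = 90)
g(p) = -12 + 360/p (g(p) = -12 + 4*(90/p) = -12 + 360/p)
y(S(6, h))*95 + g(14) = -19*95 + (-12 + 360/14) = -1805 + (-12 + 360*(1/14)) = -1805 + (-12 + 180/7) = -1805 + 96/7 = -12539/7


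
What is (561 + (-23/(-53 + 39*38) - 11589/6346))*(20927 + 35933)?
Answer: 144159569859050/4534217 ≈ 3.1794e+7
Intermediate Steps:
(561 + (-23/(-53 + 39*38) - 11589/6346))*(20927 + 35933) = (561 + (-23/(-53 + 1482) - 11589*1/6346))*56860 = (561 + (-23/1429 - 11589/6346))*56860 = (561 - 16706639/9068434)*56860 = (5070684835/9068434)*56860 = 144159569859050/4534217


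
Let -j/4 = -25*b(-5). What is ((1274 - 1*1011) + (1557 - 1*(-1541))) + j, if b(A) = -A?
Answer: 3861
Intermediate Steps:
j = 500 (j = -(-100)*(-1*(-5)) = -(-100)*5 = -4*(-125) = 500)
((1274 - 1*1011) + (1557 - 1*(-1541))) + j = ((1274 - 1*1011) + (1557 - 1*(-1541))) + 500 = ((1274 - 1011) + (1557 + 1541)) + 500 = (263 + 3098) + 500 = 3361 + 500 = 3861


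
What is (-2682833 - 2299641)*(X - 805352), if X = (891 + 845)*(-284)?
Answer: 6469124662224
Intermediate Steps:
X = -493024 (X = 1736*(-284) = -493024)
(-2682833 - 2299641)*(X - 805352) = (-2682833 - 2299641)*(-493024 - 805352) = -4982474*(-1298376) = 6469124662224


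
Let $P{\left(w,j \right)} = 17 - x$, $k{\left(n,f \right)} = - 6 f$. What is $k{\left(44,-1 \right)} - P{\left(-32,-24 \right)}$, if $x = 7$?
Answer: $-4$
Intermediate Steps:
$P{\left(w,j \right)} = 10$ ($P{\left(w,j \right)} = 17 - 7 = 10$)
$k{\left(44,-1 \right)} - P{\left(-32,-24 \right)} = \left(-6\right) \left(-1\right) - 10 = 6 - 10 = -4$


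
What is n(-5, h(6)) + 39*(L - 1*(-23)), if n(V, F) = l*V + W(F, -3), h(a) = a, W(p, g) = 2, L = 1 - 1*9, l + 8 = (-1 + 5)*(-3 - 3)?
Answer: 747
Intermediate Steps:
l = -32 (l = -8 + (-1 + 5)*(-3 - 3) = -8 + 4*(-6) = -8 - 24 = -32)
L = -8 (L = 1 - 9 = -8)
n(V, F) = 2 - 32*V (n(V, F) = -32*V + 2 = 2 - 32*V)
n(-5, h(6)) + 39*(L - 1*(-23)) = (2 - 32*(-5)) + 39*(-8 - 1*(-23)) = (2 + 160) + 39*(-8 + 23) = 162 + 39*15 = 162 + 585 = 747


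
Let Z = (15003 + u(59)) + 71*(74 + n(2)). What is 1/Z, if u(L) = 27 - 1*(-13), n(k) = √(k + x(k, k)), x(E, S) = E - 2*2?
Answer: 1/20297 ≈ 4.9268e-5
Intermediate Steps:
x(E, S) = -4 + E (x(E, S) = E - 4 = -4 + E)
n(k) = √(-4 + 2*k) (n(k) = √(k + (-4 + k)) = √(-4 + 2*k))
u(L) = 40 (u(L) = 27 + 13 = 40)
Z = 20297 (Z = (15003 + 40) + 71*(74 + √(-4 + 2*2)) = 15043 + 71*(74 + √(-4 + 4)) = 15043 + 71*(74 + √0) = 15043 + 71*(74 + 0) = 15043 + 71*74 = 15043 + 5254 = 20297)
1/Z = 1/20297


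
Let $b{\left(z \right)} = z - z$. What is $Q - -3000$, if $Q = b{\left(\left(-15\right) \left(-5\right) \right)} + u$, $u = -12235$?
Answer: $-9235$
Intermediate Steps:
$b{\left(z \right)} = 0$
$Q = -12235$ ($Q = 0 - 12235 = -12235$)
$Q - -3000 = -12235 - -3000 = -12235 + 3000 = -9235$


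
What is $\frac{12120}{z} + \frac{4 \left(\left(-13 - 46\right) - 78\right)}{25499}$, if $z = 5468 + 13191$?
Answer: $\frac{298822748}{475785841} \approx 0.62806$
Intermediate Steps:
$z = 18659$
$\frac{12120}{z} + \frac{4 \left(\left(-13 - 46\right) - 78\right)}{25499} = \frac{12120}{18659} + \frac{4 \left(\left(-13 - 46\right) - 78\right)}{25499} = 12120 \cdot \frac{1}{18659} + 4 \left(\left(-13 - 46\right) - 78\right) \frac{1}{25499} = \frac{12120}{18659} + 4 \left(-59 - 78\right) \frac{1}{25499} = \frac{12120}{18659} + 4 \left(-137\right) \frac{1}{25499} = \frac{12120}{18659} - \frac{548}{25499} = \frac{298822748}{475785841}$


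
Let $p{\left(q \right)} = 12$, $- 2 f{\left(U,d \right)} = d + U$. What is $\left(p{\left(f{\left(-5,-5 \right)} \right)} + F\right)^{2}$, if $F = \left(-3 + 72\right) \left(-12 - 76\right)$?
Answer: $36723600$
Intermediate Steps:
$f{\left(U,d \right)} = - \frac{U}{2} - \frac{d}{2}$ ($f{\left(U,d \right)} = - \frac{d + U}{2} = - \frac{U + d}{2} = - \frac{U}{2} - \frac{d}{2}$)
$F = -6072$ ($F = 69 \left(-88\right) = -6072$)
$\left(p{\left(f{\left(-5,-5 \right)} \right)} + F\right)^{2} = \left(12 - 6072\right)^{2} = \left(-6060\right)^{2} = 36723600$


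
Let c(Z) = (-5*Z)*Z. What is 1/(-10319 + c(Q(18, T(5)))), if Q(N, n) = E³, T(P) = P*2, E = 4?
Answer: -1/30799 ≈ -3.2469e-5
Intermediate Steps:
T(P) = 2*P
Q(N, n) = 64 (Q(N, n) = 4³ = 64)
c(Z) = -5*Z²
1/(-10319 + c(Q(18, T(5)))) = 1/(-10319 - 5*64²) = 1/(-10319 - 5*4096) = 1/(-10319 - 20480) = 1/(-30799) = -1/30799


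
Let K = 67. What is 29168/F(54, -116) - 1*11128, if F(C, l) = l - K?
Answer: -2065592/183 ≈ -11287.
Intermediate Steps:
F(C, l) = -67 + l (F(C, l) = l - 1*67 = l - 67 = -67 + l)
29168/F(54, -116) - 1*11128 = 29168/(-67 - 116) - 1*11128 = 29168/(-183) - 11128 = 29168*(-1/183) - 11128 = -29168/183 - 11128 = -2065592/183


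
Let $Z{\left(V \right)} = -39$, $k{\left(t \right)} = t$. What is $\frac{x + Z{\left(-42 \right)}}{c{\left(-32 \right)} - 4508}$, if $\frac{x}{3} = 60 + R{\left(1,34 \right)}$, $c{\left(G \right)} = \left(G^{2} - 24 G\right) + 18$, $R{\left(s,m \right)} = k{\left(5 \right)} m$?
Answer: $- \frac{651}{2698} \approx -0.24129$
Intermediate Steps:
$R{\left(s,m \right)} = 5 m$
$c{\left(G \right)} = 18 + G^{2} - 24 G$
$x = 690$ ($x = 3 \left(60 + 5 \cdot 34\right) = 3 \left(60 + 170\right) = 3 \cdot 230 = 690$)
$\frac{x + Z{\left(-42 \right)}}{c{\left(-32 \right)} - 4508} = \frac{690 - 39}{\left(18 + \left(-32\right)^{2} - -768\right) - 4508} = \frac{651}{\left(18 + 1024 + 768\right) - 4508} = \frac{651}{1810 - 4508} = \frac{651}{-2698} = 651 \left(- \frac{1}{2698}\right) = - \frac{651}{2698}$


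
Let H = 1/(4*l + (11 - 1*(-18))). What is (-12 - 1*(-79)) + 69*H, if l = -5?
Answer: 224/3 ≈ 74.667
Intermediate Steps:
H = ⅑ (H = 1/(4*(-5) + (11 - 1*(-18))) = 1/(-20 + (11 + 18)) = 1/(-20 + 29) = 1/9 = ⅑ ≈ 0.11111)
(-12 - 1*(-79)) + 69*H = (-12 - 1*(-79)) + 69*(⅑) = (-12 + 79) + 23/3 = 67 + 23/3 = 224/3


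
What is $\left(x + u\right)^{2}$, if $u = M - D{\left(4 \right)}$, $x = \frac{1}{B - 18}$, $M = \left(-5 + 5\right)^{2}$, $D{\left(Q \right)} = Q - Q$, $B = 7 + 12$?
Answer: $1$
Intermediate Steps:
$B = 19$
$D{\left(Q \right)} = 0$
$M = 0$ ($M = 0^{2} = 0$)
$x = 1$ ($x = \frac{1}{19 - 18} = 1^{-1} = 1$)
$u = 0$ ($u = 0 - 0 = 0 + 0 = 0$)
$\left(x + u\right)^{2} = \left(1 + 0\right)^{2} = 1^{2} = 1$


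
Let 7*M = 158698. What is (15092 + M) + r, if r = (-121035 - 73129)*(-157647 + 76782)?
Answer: 109907767362/7 ≈ 1.5701e+10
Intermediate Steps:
M = 158698/7 (M = (1/7)*158698 = 158698/7 ≈ 22671.)
r = 15701071860 (r = -194164*(-80865) = 15701071860)
(15092 + M) + r = (15092 + 158698/7) + 15701071860 = 264342/7 + 15701071860 = 109907767362/7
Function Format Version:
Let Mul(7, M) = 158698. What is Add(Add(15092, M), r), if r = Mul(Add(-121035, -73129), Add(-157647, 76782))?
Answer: Rational(109907767362, 7) ≈ 1.5701e+10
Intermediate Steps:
M = Rational(158698, 7) (M = Mul(Rational(1, 7), 158698) = Rational(158698, 7) ≈ 22671.)
r = 15701071860 (r = Mul(-194164, -80865) = 15701071860)
Add(Add(15092, M), r) = Add(Add(15092, Rational(158698, 7)), 15701071860) = Add(Rational(264342, 7), 15701071860) = Rational(109907767362, 7)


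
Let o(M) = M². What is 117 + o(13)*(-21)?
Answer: -3432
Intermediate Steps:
117 + o(13)*(-21) = 117 + 13²*(-21) = 117 + 169*(-21) = 117 - 3549 = -3432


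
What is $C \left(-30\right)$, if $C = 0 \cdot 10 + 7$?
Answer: $-210$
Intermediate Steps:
$C = 7$ ($C = 0 + 7 = 7$)
$C \left(-30\right) = 7 \left(-30\right) = -210$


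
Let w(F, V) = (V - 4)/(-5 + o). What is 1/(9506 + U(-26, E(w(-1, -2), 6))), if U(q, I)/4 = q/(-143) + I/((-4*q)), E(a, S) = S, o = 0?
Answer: 143/1359495 ≈ 0.00010519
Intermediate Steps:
w(F, V) = ⅘ - V/5 (w(F, V) = (V - 4)/(-5 + 0) = (-4 + V)/(-5) = (-4 + V)*(-⅕) = ⅘ - V/5)
U(q, I) = -4*q/143 - I/q (U(q, I) = 4*(q/(-143) + I/((-4*q))) = 4*(q*(-1/143) + I*(-1/(4*q))) = 4*(-q/143 - I/(4*q)) = -4*q/143 - I/q)
1/(9506 + U(-26, E(w(-1, -2), 6))) = 1/(9506 + (-4/143*(-26) - 1*6/(-26))) = 1/(9506 + (8/11 - 1*6*(-1/26))) = 1/(9506 + (8/11 + 3/13)) = 1/(9506 + 137/143) = 1/(1359495/143) = 143/1359495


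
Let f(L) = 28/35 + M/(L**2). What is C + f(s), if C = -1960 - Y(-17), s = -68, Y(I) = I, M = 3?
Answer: -44903649/23120 ≈ -1942.2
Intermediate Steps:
f(L) = 4/5 + 3/L**2 (f(L) = 28/35 + 3/(L**2) = 28*(1/35) + 3/L**2 = 4/5 + 3/L**2)
C = -1943 (C = -1960 - 1*(-17) = -1960 + 17 = -1943)
C + f(s) = -1943 + (4/5 + 3/(-68)**2) = -1943 + (4/5 + 3*(1/4624)) = -1943 + (4/5 + 3/4624) = -1943 + 18511/23120 = -44903649/23120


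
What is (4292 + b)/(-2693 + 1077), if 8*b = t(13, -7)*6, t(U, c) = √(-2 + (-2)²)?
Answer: -1073/404 - 3*√2/6464 ≈ -2.6566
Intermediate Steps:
t(U, c) = √2 (t(U, c) = √(-2 + 4) = √2)
b = 3*√2/4 (b = (√2*6)/8 = (6*√2)/8 = 3*√2/4 ≈ 1.0607)
(4292 + b)/(-2693 + 1077) = (4292 + 3*√2/4)/(-2693 + 1077) = (4292 + 3*√2/4)/(-1616) = (4292 + 3*√2/4)*(-1/1616) = -1073/404 - 3*√2/6464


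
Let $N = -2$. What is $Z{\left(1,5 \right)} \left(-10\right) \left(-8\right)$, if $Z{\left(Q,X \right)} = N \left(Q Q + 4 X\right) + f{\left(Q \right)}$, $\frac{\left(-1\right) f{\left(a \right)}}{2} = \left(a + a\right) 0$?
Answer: $-3360$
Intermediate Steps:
$f{\left(a \right)} = 0$ ($f{\left(a \right)} = - 2 \left(a + a\right) 0 = - 2 \cdot 2 a 0 = \left(-2\right) 0 = 0$)
$Z{\left(Q,X \right)} = - 8 X - 2 Q^{2}$ ($Z{\left(Q,X \right)} = - 2 \left(Q Q + 4 X\right) + 0 = - 2 \left(Q^{2} + 4 X\right) + 0 = \left(- 8 X - 2 Q^{2}\right) + 0 = - 8 X - 2 Q^{2}$)
$Z{\left(1,5 \right)} \left(-10\right) \left(-8\right) = \left(\left(-8\right) 5 - 2 \cdot 1^{2}\right) \left(-10\right) \left(-8\right) = \left(-40 - 2\right) \left(-10\right) \left(-8\right) = \left(-42\right) \left(-10\right) \left(-8\right) = 420 \left(-8\right) = -3360$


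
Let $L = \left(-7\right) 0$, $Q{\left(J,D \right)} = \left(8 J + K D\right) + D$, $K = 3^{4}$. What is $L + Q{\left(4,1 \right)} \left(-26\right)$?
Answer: $-2964$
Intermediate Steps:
$K = 81$
$Q{\left(J,D \right)} = 8 J + 82 D$ ($Q{\left(J,D \right)} = \left(8 J + 81 D\right) + D = 8 J + 82 D$)
$L = 0$
$L + Q{\left(4,1 \right)} \left(-26\right) = 0 + \left(8 \cdot 4 + 82 \cdot 1\right) \left(-26\right) = 0 + \left(32 + 82\right) \left(-26\right) = 0 + 114 \left(-26\right) = 0 - 2964 = -2964$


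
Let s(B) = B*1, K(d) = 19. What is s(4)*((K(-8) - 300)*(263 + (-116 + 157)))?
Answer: -341696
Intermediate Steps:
s(B) = B
s(4)*((K(-8) - 300)*(263 + (-116 + 157))) = 4*((19 - 300)*(263 + (-116 + 157))) = 4*(-281*(263 + 41)) = 4*(-281*304) = 4*(-85424) = -341696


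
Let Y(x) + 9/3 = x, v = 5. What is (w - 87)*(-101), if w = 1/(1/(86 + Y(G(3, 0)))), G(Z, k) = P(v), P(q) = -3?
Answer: 707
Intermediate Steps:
G(Z, k) = -3
Y(x) = -3 + x
w = 80 (w = 1/(1/(86 + (-3 - 3))) = 1/(1/(86 - 6)) = 1/(1/80) = 80)
(w - 87)*(-101) = (80 - 87)*(-101) = -7*(-101) = 707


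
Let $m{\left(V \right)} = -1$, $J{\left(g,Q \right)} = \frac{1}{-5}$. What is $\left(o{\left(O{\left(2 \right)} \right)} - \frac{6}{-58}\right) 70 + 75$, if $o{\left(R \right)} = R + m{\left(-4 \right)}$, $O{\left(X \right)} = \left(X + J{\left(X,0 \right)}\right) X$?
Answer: $\frac{7663}{29} \approx 264.24$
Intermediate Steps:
$J{\left(g,Q \right)} = - \frac{1}{5}$
$O{\left(X \right)} = X \left(- \frac{1}{5} + X\right)$ ($O{\left(X \right)} = \left(X - \frac{1}{5}\right) X = \left(- \frac{1}{5} + X\right) X = X \left(- \frac{1}{5} + X\right)$)
$o{\left(R \right)} = -1 + R$ ($o{\left(R \right)} = R - 1 = -1 + R$)
$\left(o{\left(O{\left(2 \right)} \right)} - \frac{6}{-58}\right) 70 + 75 = \left(\left(-1 + 2 \left(- \frac{1}{5} + 2\right)\right) - \frac{6}{-58}\right) 70 + 75 = \left(\left(-1 + 2 \cdot \frac{9}{5}\right) - 6 \left(- \frac{1}{58}\right)\right) 70 + 75 = \left(\left(-1 + \frac{18}{5}\right) - - \frac{3}{29}\right) 70 + 75 = \left(\frac{13}{5} + \frac{3}{29}\right) 70 + 75 = \frac{392}{145} \cdot 70 + 75 = \frac{5488}{29} + 75 = \frac{7663}{29}$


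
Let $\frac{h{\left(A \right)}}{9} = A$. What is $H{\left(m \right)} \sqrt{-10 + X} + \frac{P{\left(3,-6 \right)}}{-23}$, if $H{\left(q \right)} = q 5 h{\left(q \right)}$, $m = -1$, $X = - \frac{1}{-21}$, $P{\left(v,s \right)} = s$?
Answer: $\frac{6}{23} + \frac{15 i \sqrt{4389}}{7} \approx 0.26087 + 141.96 i$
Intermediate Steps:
$h{\left(A \right)} = 9 A$
$X = \frac{1}{21}$ ($X = \left(-1\right) \left(- \frac{1}{21}\right) = \frac{1}{21} \approx 0.047619$)
$H{\left(q \right)} = 45 q^{2}$ ($H{\left(q \right)} = q 5 \cdot 9 q = 5 q 9 q = 45 q^{2}$)
$H{\left(m \right)} \sqrt{-10 + X} + \frac{P{\left(3,-6 \right)}}{-23} = 45 \left(-1\right)^{2} \sqrt{-10 + \frac{1}{21}} - \frac{6}{-23} = 45 \cdot 1 \sqrt{- \frac{209}{21}} - - \frac{6}{23} = 45 \frac{i \sqrt{4389}}{21} + \frac{6}{23} = \frac{15 i \sqrt{4389}}{7} + \frac{6}{23} = \frac{6}{23} + \frac{15 i \sqrt{4389}}{7}$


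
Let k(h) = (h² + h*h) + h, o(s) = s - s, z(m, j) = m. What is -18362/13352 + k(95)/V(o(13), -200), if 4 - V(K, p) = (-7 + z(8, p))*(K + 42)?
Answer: -3196971/6676 ≈ -478.88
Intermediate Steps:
o(s) = 0
V(K, p) = -38 - K (V(K, p) = 4 - (-7 + 8)*(K + 42) = 4 - (42 + K) = 4 + (-42 - K) = -38 - K)
k(h) = h + 2*h² (k(h) = (h² + h²) + h = 2*h² + h = h + 2*h²)
-18362/13352 + k(95)/V(o(13), -200) = -18362/13352 + (95*(1 + 2*95))/(-38 - 1*0) = -18362*1/13352 + (95*(1 + 190))/(-38 + 0) = -9181/6676 + (95*191)/(-38) = -9181/6676 + 18145*(-1/38) = -9181/6676 - 955/2 = -3196971/6676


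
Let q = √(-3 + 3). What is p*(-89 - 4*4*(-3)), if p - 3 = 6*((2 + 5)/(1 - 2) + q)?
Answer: 1599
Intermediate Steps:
q = 0 (q = √0 = 0)
p = -39 (p = 3 + 6*((2 + 5)/(1 - 2) + 0) = 3 + 6*(7/(-1) + 0) = 3 + 6*(7*(-1) + 0) = 3 + 6*(-7 + 0) = 3 + 6*(-7) = 3 - 42 = -39)
p*(-89 - 4*4*(-3)) = -39*(-89 - 4*4*(-3)) = -39*(-89 - 16*(-3)) = -39*(-89 + 48) = -39*(-41) = 1599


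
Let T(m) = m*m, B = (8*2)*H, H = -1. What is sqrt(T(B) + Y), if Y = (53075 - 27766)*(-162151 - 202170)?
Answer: I*sqrt(9220599933) ≈ 96024.0*I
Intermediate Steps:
B = -16 (B = (8*2)*(-1) = 16*(-1) = -16)
T(m) = m**2
Y = -9220600189 (Y = 25309*(-364321) = -9220600189)
sqrt(T(B) + Y) = sqrt((-16)**2 - 9220600189) = sqrt(256 - 9220600189) = sqrt(-9220599933) = I*sqrt(9220599933)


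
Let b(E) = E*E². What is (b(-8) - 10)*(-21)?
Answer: 10962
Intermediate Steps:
b(E) = E³
(b(-8) - 10)*(-21) = ((-8)³ - 10)*(-21) = (-512 - 10)*(-21) = -522*(-21) = 10962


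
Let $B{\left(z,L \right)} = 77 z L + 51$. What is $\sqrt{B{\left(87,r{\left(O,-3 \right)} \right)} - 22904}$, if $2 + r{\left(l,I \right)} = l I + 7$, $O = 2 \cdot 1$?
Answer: $4 i \sqrt{1847} \approx 171.91 i$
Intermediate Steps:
$O = 2$
$r{\left(l,I \right)} = 5 + I l$ ($r{\left(l,I \right)} = -2 + \left(l I + 7\right) = -2 + \left(I l + 7\right) = -2 + \left(7 + I l\right) = 5 + I l$)
$B{\left(z,L \right)} = 51 + 77 L z$ ($B{\left(z,L \right)} = 77 L z + 51 = 51 + 77 L z$)
$\sqrt{B{\left(87,r{\left(O,-3 \right)} \right)} - 22904} = \sqrt{\left(51 + 77 \left(5 - 6\right) 87\right) - 22904} = \sqrt{\left(51 + 77 \left(-1\right) 87\right) - 22904} = \sqrt{\left(51 - 6699\right) - 22904} = \sqrt{-6648 - 22904} = \sqrt{-29552} = 4 i \sqrt{1847}$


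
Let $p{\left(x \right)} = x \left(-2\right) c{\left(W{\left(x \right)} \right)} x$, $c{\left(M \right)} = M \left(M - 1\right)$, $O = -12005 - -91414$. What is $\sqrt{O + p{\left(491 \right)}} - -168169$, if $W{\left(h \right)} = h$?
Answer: $168169 + i \sqrt{116003276171} \approx 1.6817 \cdot 10^{5} + 3.4059 \cdot 10^{5} i$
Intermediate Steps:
$O = 79409$ ($O = -12005 + 91414 = 79409$)
$c{\left(M \right)} = M \left(-1 + M\right)$
$p{\left(x \right)} = - 2 x^{3} \left(-1 + x\right)$ ($p{\left(x \right)} = x \left(-2\right) x \left(-1 + x\right) x = - 2 x x \left(-1 + x\right) x = - 2 x^{2} \left(-1 + x\right) x = - 2 x^{3} \left(-1 + x\right)$)
$\sqrt{O + p{\left(491 \right)}} - -168169 = \sqrt{79409 + 2 \cdot 491^{3} \left(1 - 491\right)} - -168169 = \sqrt{79409 + 2 \cdot 118370771 \left(1 - 491\right)} + 168169 = \sqrt{79409 + 2 \cdot 118370771 \left(-490\right)} + 168169 = \sqrt{79409 - 116003355580} + 168169 = \sqrt{-116003276171} + 168169 = i \sqrt{116003276171} + 168169 = 168169 + i \sqrt{116003276171}$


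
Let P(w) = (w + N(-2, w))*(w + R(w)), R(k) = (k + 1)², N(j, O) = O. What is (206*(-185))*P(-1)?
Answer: -76220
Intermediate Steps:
R(k) = (1 + k)²
P(w) = 2*w*(w + (1 + w)²) (P(w) = (w + w)*(w + (1 + w)²) = (2*w)*(w + (1 + w)²) = 2*w*(w + (1 + w)²))
(206*(-185))*P(-1) = (206*(-185))*(2*(-1)*(-1 + (1 - 1)²)) = -76220*(-1)*(-1 + 0²) = -76220*(-1)*(-1 + 0) = -76220*(-1)*(-1) = -38110*2 = -76220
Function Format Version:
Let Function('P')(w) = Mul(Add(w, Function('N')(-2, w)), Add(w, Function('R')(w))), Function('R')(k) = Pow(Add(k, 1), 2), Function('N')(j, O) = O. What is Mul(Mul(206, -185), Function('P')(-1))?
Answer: -76220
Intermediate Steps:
Function('R')(k) = Pow(Add(1, k), 2)
Function('P')(w) = Mul(2, w, Add(w, Pow(Add(1, w), 2))) (Function('P')(w) = Mul(Add(w, w), Add(w, Pow(Add(1, w), 2))) = Mul(Mul(2, w), Add(w, Pow(Add(1, w), 2))) = Mul(2, w, Add(w, Pow(Add(1, w), 2))))
Mul(Mul(206, -185), Function('P')(-1)) = Mul(Mul(206, -185), Mul(2, -1, Add(-1, Pow(Add(1, -1), 2)))) = Mul(-38110, Mul(2, -1, Add(-1, Pow(0, 2)))) = Mul(-38110, Mul(2, -1, Add(-1, 0))) = Mul(-38110, Mul(2, -1, -1)) = Mul(-38110, 2) = -76220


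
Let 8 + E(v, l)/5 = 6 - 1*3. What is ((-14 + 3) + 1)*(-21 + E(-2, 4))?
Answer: 460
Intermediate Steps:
E(v, l) = -25 (E(v, l) = -40 + 5*(6 - 1*3) = -40 + 5*(6 - 3) = -40 + 5*3 = -40 + 15 = -25)
((-14 + 3) + 1)*(-21 + E(-2, 4)) = ((-14 + 3) + 1)*(-21 - 25) = (-11 + 1)*(-46) = -10*(-46) = 460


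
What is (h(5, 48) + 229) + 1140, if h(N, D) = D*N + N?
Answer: 1614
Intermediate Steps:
h(N, D) = N + D*N
(h(5, 48) + 229) + 1140 = (5*(1 + 48) + 229) + 1140 = (5*49 + 229) + 1140 = (245 + 229) + 1140 = 474 + 1140 = 1614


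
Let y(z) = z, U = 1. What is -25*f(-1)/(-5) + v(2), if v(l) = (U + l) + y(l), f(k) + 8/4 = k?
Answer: -10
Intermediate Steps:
f(k) = -2 + k
v(l) = 1 + 2*l (v(l) = (1 + l) + l = 1 + 2*l)
-25*f(-1)/(-5) + v(2) = -25*(-2 - 1)/(-5) + (1 + 2*2) = -(-75)*(-1)/5 + (1 + 4) = -25*⅗ + 5 = -15 + 5 = -10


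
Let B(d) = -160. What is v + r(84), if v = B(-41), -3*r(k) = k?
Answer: -188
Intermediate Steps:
r(k) = -k/3
v = -160
v + r(84) = -160 - ⅓*84 = -160 - 28 = -188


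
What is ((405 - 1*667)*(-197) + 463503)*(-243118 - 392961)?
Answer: -327655106243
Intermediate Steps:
((405 - 1*667)*(-197) + 463503)*(-243118 - 392961) = ((405 - 667)*(-197) + 463503)*(-636079) = (-262*(-197) + 463503)*(-636079) = (51614 + 463503)*(-636079) = 515117*(-636079) = -327655106243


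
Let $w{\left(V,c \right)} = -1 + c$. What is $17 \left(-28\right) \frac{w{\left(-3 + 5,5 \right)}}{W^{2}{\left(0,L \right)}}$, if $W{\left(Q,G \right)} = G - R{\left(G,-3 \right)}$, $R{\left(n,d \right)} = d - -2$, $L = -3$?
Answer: $-476$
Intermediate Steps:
$R{\left(n,d \right)} = 2 + d$ ($R{\left(n,d \right)} = d + 2 = 2 + d$)
$W{\left(Q,G \right)} = 1 + G$ ($W{\left(Q,G \right)} = G - \left(2 - 3\right) = G - -1 = G + 1 = 1 + G$)
$17 \left(-28\right) \frac{w{\left(-3 + 5,5 \right)}}{W^{2}{\left(0,L \right)}} = 17 \left(-28\right) \frac{-1 + 5}{\left(1 - 3\right)^{2}} = - 476 \frac{4}{\left(-2\right)^{2}} = - 476 \cdot \frac{4}{4} = - 476 \cdot 4 \cdot \frac{1}{4} = \left(-476\right) 1 = -476$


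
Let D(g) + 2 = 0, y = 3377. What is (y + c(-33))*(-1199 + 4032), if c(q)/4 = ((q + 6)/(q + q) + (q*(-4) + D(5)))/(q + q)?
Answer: 3464708006/363 ≈ 9.5447e+6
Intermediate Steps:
D(g) = -2 (D(g) = -2 + 0 = -2)
c(q) = 2*(-2 - 4*q + (6 + q)/(2*q))/q (c(q) = 4*(((q + 6)/(q + q) + (q*(-4) - 2))/(q + q)) = 4*(((6 + q)/((2*q)) + (-4*q - 2))/((2*q))) = 4*(((6 + q)*(1/(2*q)) + (-2 - 4*q))*(1/(2*q))) = 4*(((6 + q)/(2*q) + (-2 - 4*q))*(1/(2*q))) = 4*((-2 - 4*q + (6 + q)/(2*q))*(1/(2*q))) = 4*((-2 - 4*q + (6 + q)/(2*q))/(2*q)) = 2*(-2 - 4*q + (6 + q)/(2*q))/q)
(y + c(-33))*(-1199 + 4032) = (3377 + (-8 - 3/(-33) + 6/(-33)**2))*(-1199 + 4032) = (3377 + (-8 - 3*(-1/33) + 6*(1/1089)))*2833 = (3377 + (-8 + 1/11 + 2/363))*2833 = (3377 - 2869/363)*2833 = (1222982/363)*2833 = 3464708006/363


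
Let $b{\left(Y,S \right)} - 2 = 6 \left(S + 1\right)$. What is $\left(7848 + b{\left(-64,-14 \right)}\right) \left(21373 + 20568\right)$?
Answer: $325965452$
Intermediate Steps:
$b{\left(Y,S \right)} = 8 + 6 S$ ($b{\left(Y,S \right)} = 2 + 6 \left(S + 1\right) = 2 + 6 \left(1 + S\right) = 2 + \left(6 + 6 S\right) = 8 + 6 S$)
$\left(7848 + b{\left(-64,-14 \right)}\right) \left(21373 + 20568\right) = \left(7848 + \left(8 + 6 \left(-14\right)\right)\right) \left(21373 + 20568\right) = \left(7848 + \left(8 - 84\right)\right) 41941 = \left(7848 - 76\right) 41941 = 7772 \cdot 41941 = 325965452$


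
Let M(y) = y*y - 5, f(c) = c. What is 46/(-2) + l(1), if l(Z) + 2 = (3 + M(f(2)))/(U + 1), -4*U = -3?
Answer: -167/7 ≈ -23.857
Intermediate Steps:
M(y) = -5 + y**2 (M(y) = y**2 - 5 = -5 + y**2)
U = 3/4 (U = -1/4*(-3) = 3/4 ≈ 0.75000)
l(Z) = -6/7 (l(Z) = -2 + (3 + (-5 + 2**2))/(3/4 + 1) = -2 + (3 + (-5 + 4))/(7/4) = -2 + (3 - 1)*(4/7) = -2 + 2*(4/7) = -2 + 8/7 = -6/7)
46/(-2) + l(1) = 46/(-2) - 6/7 = 46*(-1/2) - 6/7 = -23 - 6/7 = -167/7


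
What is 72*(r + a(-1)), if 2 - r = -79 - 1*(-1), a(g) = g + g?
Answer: 5616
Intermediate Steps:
a(g) = 2*g
r = 80 (r = 2 - (-79 - 1*(-1)) = 2 - (-79 + 1) = 2 - 1*(-78) = 2 + 78 = 80)
72*(r + a(-1)) = 72*(80 + 2*(-1)) = 72*(80 - 2) = 72*78 = 5616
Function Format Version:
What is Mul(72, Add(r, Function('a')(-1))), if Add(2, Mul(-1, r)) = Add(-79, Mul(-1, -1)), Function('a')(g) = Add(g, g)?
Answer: 5616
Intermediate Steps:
Function('a')(g) = Mul(2, g)
r = 80 (r = Add(2, Mul(-1, Add(-79, Mul(-1, -1)))) = Add(2, Mul(-1, Add(-79, 1))) = Add(2, Mul(-1, -78)) = Add(2, 78) = 80)
Mul(72, Add(r, Function('a')(-1))) = Mul(72, Add(80, Mul(2, -1))) = Mul(72, Add(80, -2)) = Mul(72, 78) = 5616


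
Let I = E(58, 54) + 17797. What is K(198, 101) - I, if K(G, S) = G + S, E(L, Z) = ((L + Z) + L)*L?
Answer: -27358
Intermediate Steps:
E(L, Z) = L*(Z + 2*L) (E(L, Z) = (Z + 2*L)*L = L*(Z + 2*L))
I = 27657 (I = 58*(54 + 2*58) + 17797 = 58*(54 + 116) + 17797 = 58*170 + 17797 = 9860 + 17797 = 27657)
K(198, 101) - I = (198 + 101) - 1*27657 = 299 - 27657 = -27358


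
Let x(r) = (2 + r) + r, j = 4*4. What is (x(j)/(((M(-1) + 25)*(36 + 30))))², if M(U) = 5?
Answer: 289/980100 ≈ 0.00029487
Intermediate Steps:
j = 16
x(r) = 2 + 2*r
(x(j)/(((M(-1) + 25)*(36 + 30))))² = ((2 + 2*16)/(((5 + 25)*(36 + 30))))² = ((2 + 32)/((30*66)))² = (34/1980)² = (34*(1/1980))² = (17/990)² = 289/980100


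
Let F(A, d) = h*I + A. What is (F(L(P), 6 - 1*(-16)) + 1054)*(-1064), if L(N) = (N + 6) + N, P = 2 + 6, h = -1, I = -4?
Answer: -1149120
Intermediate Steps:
P = 8
L(N) = 6 + 2*N (L(N) = (6 + N) + N = 6 + 2*N)
F(A, d) = 4 + A (F(A, d) = -1*(-4) + A = 4 + A)
(F(L(P), 6 - 1*(-16)) + 1054)*(-1064) = ((4 + (6 + 2*8)) + 1054)*(-1064) = ((4 + (6 + 16)) + 1054)*(-1064) = ((4 + 22) + 1054)*(-1064) = (26 + 1054)*(-1064) = 1080*(-1064) = -1149120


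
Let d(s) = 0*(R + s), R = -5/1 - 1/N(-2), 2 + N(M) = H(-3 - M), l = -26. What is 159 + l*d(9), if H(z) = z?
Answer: 159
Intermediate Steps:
N(M) = -5 - M (N(M) = -2 + (-3 - M) = -5 - M)
R = -14/3 (R = -5/1 - 1/(-5 - 1*(-2)) = -5*1 - 1/(-5 + 2) = -5 - 1/(-3) = -5 - 1*(-⅓) = -5 + ⅓ = -14/3 ≈ -4.6667)
d(s) = 0 (d(s) = 0*(-14/3 + s) = 0)
159 + l*d(9) = 159 - 26*0 = 159 + 0 = 159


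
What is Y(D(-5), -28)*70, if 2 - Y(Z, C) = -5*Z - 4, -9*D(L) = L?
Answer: 5530/9 ≈ 614.44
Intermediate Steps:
D(L) = -L/9
Y(Z, C) = 6 + 5*Z (Y(Z, C) = 2 - (-5*Z - 4) = 2 - (-4 - 5*Z) = 2 + (4 + 5*Z) = 6 + 5*Z)
Y(D(-5), -28)*70 = (6 + 5*(-1/9*(-5)))*70 = (6 + 5*(5/9))*70 = (6 + 25/9)*70 = (79/9)*70 = 5530/9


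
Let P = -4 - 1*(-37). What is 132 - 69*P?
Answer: -2145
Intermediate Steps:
P = 33 (P = -4 + 37 = 33)
132 - 69*P = 132 - 69*33 = 132 - 2277 = -2145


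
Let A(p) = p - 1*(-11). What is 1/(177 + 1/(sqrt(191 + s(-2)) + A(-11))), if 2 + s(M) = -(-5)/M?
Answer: 66021/11685715 - sqrt(746)/11685715 ≈ 0.0056474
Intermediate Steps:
s(M) = -2 + 5/M (s(M) = -2 - (-5)/M = -2 + 5/M)
A(p) = 11 + p (A(p) = p + 11 = 11 + p)
1/(177 + 1/(sqrt(191 + s(-2)) + A(-11))) = 1/(177 + 1/(sqrt(191 + (-2 + 5/(-2))) + (11 - 11))) = 1/(177 + 1/(sqrt(191 + (-2 + 5*(-1/2))) + 0)) = 1/(177 + 1/(sqrt(191 + (-2 - 5/2)) + 0)) = 1/(177 + 1/(sqrt(191 - 9/2) + 0)) = 1/(177 + 1/(sqrt(373/2) + 0)) = 1/(177 + 1/(sqrt(746)/2 + 0)) = 1/(177 + 1/(sqrt(746)/2)) = 1/(177 + sqrt(746)/373)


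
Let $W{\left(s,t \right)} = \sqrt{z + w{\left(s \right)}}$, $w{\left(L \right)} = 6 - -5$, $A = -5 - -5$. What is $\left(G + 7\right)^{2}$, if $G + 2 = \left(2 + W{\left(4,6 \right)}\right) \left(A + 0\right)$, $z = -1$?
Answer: $25$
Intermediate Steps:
$A = 0$ ($A = -5 + 5 = 0$)
$w{\left(L \right)} = 11$ ($w{\left(L \right)} = 6 + 5 = 11$)
$W{\left(s,t \right)} = \sqrt{10}$ ($W{\left(s,t \right)} = \sqrt{-1 + 11} = \sqrt{10}$)
$G = -2$ ($G = -2 + \left(2 + \sqrt{10}\right) \left(0 + 0\right) = -2 + \left(2 + \sqrt{10}\right) 0 = -2 + 0 = -2$)
$\left(G + 7\right)^{2} = \left(-2 + 7\right)^{2} = 5^{2} = 25$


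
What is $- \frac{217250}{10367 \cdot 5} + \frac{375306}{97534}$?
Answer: $- \frac{173527499}{505567489} \approx -0.34323$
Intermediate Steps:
$- \frac{217250}{10367 \cdot 5} + \frac{375306}{97534} = - \frac{217250}{51835} + 375306 \cdot \frac{1}{97534} = \left(-217250\right) \frac{1}{51835} + \frac{187653}{48767} = - \frac{43450}{10367} + \frac{187653}{48767} = - \frac{173527499}{505567489}$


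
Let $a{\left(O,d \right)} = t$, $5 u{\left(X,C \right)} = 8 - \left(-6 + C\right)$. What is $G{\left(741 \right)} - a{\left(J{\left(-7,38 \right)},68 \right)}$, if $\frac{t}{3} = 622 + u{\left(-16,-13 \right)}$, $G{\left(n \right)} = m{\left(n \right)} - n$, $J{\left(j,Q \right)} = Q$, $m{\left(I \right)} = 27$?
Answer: $- \frac{12981}{5} \approx -2596.2$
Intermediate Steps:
$u{\left(X,C \right)} = \frac{14}{5} - \frac{C}{5}$ ($u{\left(X,C \right)} = \frac{8 - \left(-6 + C\right)}{5} = \frac{14 - C}{5} = \frac{14}{5} - \frac{C}{5}$)
$G{\left(n \right)} = 27 - n$
$t = \frac{9411}{5}$ ($t = 3 \left(622 + \left(\frac{14}{5} - - \frac{13}{5}\right)\right) = 3 \left(622 + \left(\frac{14}{5} + \frac{13}{5}\right)\right) = 3 \left(622 + \frac{27}{5}\right) = 3 \cdot \frac{3137}{5} = \frac{9411}{5} \approx 1882.2$)
$a{\left(O,d \right)} = \frac{9411}{5}$
$G{\left(741 \right)} - a{\left(J{\left(-7,38 \right)},68 \right)} = \left(27 - 741\right) - \frac{9411}{5} = -714 - \frac{9411}{5} = - \frac{12981}{5}$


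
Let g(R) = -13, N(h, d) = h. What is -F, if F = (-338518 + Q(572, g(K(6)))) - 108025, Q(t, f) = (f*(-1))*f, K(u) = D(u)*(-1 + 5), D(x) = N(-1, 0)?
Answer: 446712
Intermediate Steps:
D(x) = -1
K(u) = -4 (K(u) = -(-1 + 5) = -1*4 = -4)
Q(t, f) = -f² (Q(t, f) = (-f)*f = -f²)
F = -446712 (F = (-338518 - 1*(-13)²) - 108025 = (-338518 - 1*169) - 108025 = (-338518 - 169) - 108025 = -338687 - 108025 = -446712)
-F = -1*(-446712) = 446712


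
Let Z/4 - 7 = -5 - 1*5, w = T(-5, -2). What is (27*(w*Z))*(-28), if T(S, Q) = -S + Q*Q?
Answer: 81648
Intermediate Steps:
T(S, Q) = Q**2 - S (T(S, Q) = -S + Q**2 = Q**2 - S)
w = 9 (w = (-2)**2 - 1*(-5) = 4 + 5 = 9)
Z = -12 (Z = 28 + 4*(-5 - 1*5) = 28 + 4*(-5 - 5) = 28 + 4*(-10) = 28 - 40 = -12)
(27*(w*Z))*(-28) = (27*(9*(-12)))*(-28) = (27*(-108))*(-28) = -2916*(-28) = 81648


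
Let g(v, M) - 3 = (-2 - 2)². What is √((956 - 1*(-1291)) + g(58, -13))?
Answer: √2266 ≈ 47.603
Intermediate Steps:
g(v, M) = 19 (g(v, M) = 3 + (-2 - 2)² = 3 + (-4)² = 3 + 16 = 19)
√((956 - 1*(-1291)) + g(58, -13)) = √((956 - 1*(-1291)) + 19) = √((956 + 1291) + 19) = √(2247 + 19) = √2266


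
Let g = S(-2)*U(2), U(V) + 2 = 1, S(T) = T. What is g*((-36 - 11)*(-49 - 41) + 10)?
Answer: 8480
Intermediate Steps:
U(V) = -1 (U(V) = -2 + 1 = -1)
g = 2 (g = -2*(-1) = 2)
g*((-36 - 11)*(-49 - 41) + 10) = 2*((-36 - 11)*(-49 - 41) + 10) = 2*(-47*(-90) + 10) = 2*(4230 + 10) = 2*4240 = 8480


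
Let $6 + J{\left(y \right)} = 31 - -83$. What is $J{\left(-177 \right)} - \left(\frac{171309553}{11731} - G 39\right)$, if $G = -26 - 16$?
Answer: $- \frac{189257983}{11731} \approx -16133.0$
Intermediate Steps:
$G = -42$
$J{\left(y \right)} = 108$ ($J{\left(y \right)} = -6 + \left(31 - -83\right) = -6 + \left(31 + 83\right) = -6 + 114 = 108$)
$J{\left(-177 \right)} - \left(\frac{171309553}{11731} - G 39\right) = 108 - \left(16242 - \frac{9971}{11731}\right) = 108 + \left(\left(\left(-1638 + 63\right) - - \frac{9971}{11731}\right) - 14667\right) = 108 + \left(\left(-1575 + \frac{9971}{11731}\right) - 14667\right) = 108 - \frac{190524931}{11731} = - \frac{189257983}{11731}$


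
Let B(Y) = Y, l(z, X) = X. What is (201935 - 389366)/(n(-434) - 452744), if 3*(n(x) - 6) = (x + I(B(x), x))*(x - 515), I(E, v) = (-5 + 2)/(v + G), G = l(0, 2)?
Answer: 80970192/136275061 ≈ 0.59417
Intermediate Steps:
G = 2
I(E, v) = -3/(2 + v) (I(E, v) = (-5 + 2)/(v + 2) = -3/(2 + v))
n(x) = 6 + (-515 + x)*(x - 3/(2 + x))/3 (n(x) = 6 + ((x - 3/(2 + x))*(x - 515))/3 = 6 + ((x - 3/(2 + x))*(-515 + x))/3 = 6 + ((-515 + x)*(x - 3/(2 + x)))/3 = 6 + (-515 + x)*(x - 3/(2 + x))/3)
(201935 - 389366)/(n(-434) - 452744) = (201935 - 389366)/((1581 + (-434)**3 - 1015*(-434) - 513*(-434)**2)/(3*(2 - 434)) - 452744) = -187431/((1/3)*(1581 - 81746504 + 440510 - 513*188356)/(-432) - 452744) = -187431/((1/3)*(-1/432)*(1581 - 81746504 + 440510 - 96626628) - 452744) = -187431/((1/3)*(-1/432)*(-177931041) - 452744) = -187431/(59310347/432 - 452744) = -187431/(-136275061/432) = -187431*(-432/136275061) = 80970192/136275061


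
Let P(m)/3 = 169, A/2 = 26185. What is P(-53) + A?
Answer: 52877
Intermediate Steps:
A = 52370 (A = 2*26185 = 52370)
P(m) = 507 (P(m) = 3*169 = 507)
P(-53) + A = 507 + 52370 = 52877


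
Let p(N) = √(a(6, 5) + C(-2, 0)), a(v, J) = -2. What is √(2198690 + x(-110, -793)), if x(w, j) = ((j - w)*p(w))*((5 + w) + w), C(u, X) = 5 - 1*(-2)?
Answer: √(2198690 + 146845*√5) ≈ 1589.7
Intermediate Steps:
C(u, X) = 7 (C(u, X) = 5 + 2 = 7)
p(N) = √5 (p(N) = √(-2 + 7) = √5)
x(w, j) = √5*(5 + 2*w)*(j - w) (x(w, j) = ((j - w)*√5)*((5 + w) + w) = (√5*(j - w))*(5 + 2*w) = √5*(5 + 2*w)*(j - w))
√(2198690 + x(-110, -793)) = √(2198690 + √5*(-5*(-110) - 2*(-110)² + 5*(-793) + 2*(-793)*(-110))) = √(2198690 + √5*(550 - 2*12100 - 3965 + 174460)) = √(2198690 + √5*(550 - 24200 - 3965 + 174460)) = √(2198690 + √5*146845) = √(2198690 + 146845*√5)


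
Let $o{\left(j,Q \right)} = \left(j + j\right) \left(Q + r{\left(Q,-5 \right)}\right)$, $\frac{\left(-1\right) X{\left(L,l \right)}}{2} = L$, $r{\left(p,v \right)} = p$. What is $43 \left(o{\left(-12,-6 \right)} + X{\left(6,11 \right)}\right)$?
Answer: $11868$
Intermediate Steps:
$X{\left(L,l \right)} = - 2 L$
$o{\left(j,Q \right)} = 4 Q j$ ($o{\left(j,Q \right)} = \left(j + j\right) \left(Q + Q\right) = 2 j 2 Q = 4 Q j$)
$43 \left(o{\left(-12,-6 \right)} + X{\left(6,11 \right)}\right) = 43 \left(4 \left(-6\right) \left(-12\right) - 12\right) = 43 \left(288 - 12\right) = 43 \cdot 276 = 11868$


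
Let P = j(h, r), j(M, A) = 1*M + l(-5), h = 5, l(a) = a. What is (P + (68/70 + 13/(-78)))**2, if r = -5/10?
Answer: 28561/44100 ≈ 0.64764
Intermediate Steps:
r = -1/2 (r = -5*1/10 = -1/2 ≈ -0.50000)
j(M, A) = -5 + M (j(M, A) = 1*M - 5 = M - 5 = -5 + M)
P = 0 (P = -5 + 5 = 0)
(P + (68/70 + 13/(-78)))**2 = (0 + (68/70 + 13/(-78)))**2 = (0 + (68*(1/70) + 13*(-1/78)))**2 = (0 + (34/35 - 1/6))**2 = (0 + 169/210)**2 = (169/210)**2 = 28561/44100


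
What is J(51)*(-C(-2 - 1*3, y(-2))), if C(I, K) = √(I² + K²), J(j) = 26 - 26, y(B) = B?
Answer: 0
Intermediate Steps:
J(j) = 0
J(51)*(-C(-2 - 1*3, y(-2))) = 0*(-√((-2 - 1*3)² + (-2)²)) = 0*(-√((-2 - 3)² + 4)) = 0*(-√((-5)² + 4)) = 0*(-√(25 + 4)) = 0*(-√29) = 0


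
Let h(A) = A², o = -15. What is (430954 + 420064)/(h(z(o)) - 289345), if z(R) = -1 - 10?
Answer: -425509/144612 ≈ -2.9424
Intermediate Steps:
z(R) = -11
(430954 + 420064)/(h(z(o)) - 289345) = (430954 + 420064)/((-11)² - 289345) = 851018/(121 - 289345) = 851018/(-289224) = 851018*(-1/289224) = -425509/144612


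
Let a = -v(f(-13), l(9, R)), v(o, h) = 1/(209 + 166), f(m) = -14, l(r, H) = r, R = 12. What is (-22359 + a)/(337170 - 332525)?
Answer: -8384626/1741875 ≈ -4.8136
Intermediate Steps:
v(o, h) = 1/375
a = -1/375 (a = -1*1/375 = -1/375 ≈ -0.0026667)
(-22359 + a)/(337170 - 332525) = (-22359 - 1/375)/(337170 - 332525) = -8384626/375/4645 = -8384626/375*1/4645 = -8384626/1741875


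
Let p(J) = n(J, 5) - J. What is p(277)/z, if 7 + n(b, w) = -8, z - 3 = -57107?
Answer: 73/14276 ≈ 0.0051135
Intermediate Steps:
z = -57104 (z = 3 - 57107 = -57104)
n(b, w) = -15 (n(b, w) = -7 - 8 = -15)
p(J) = -15 - J
p(277)/z = (-15 - 1*277)/(-57104) = (-15 - 277)*(-1/57104) = -292*(-1/57104) = 73/14276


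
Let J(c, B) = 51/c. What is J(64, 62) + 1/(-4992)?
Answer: 3977/4992 ≈ 0.79667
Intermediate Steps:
J(64, 62) + 1/(-4992) = 51/64 + 1/(-4992) = 51*(1/64) - 1/4992 = 51/64 - 1/4992 = 3977/4992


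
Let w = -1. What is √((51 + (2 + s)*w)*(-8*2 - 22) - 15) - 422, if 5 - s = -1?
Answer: -422 + I*√1649 ≈ -422.0 + 40.608*I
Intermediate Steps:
s = 6 (s = 5 - 1*(-1) = 5 + 1 = 6)
√((51 + (2 + s)*w)*(-8*2 - 22) - 15) - 422 = √((51 + (2 + 6)*(-1))*(-8*2 - 22) - 15) - 422 = √((51 + 8*(-1))*(-16 - 22) - 15) - 422 = √((51 - 8)*(-38) - 15) - 422 = √(43*(-38) - 15) - 422 = √(-1634 - 15) - 422 = √(-1649) - 422 = I*√1649 - 422 = -422 + I*√1649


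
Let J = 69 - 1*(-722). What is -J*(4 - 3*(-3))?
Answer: -10283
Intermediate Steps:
J = 791 (J = 69 + 722 = 791)
-J*(4 - 3*(-3)) = -791*(4 - 3*(-3)) = -791*(4 + 9) = -791*13 = -1*10283 = -10283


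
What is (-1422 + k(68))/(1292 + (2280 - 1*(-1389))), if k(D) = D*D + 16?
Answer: 3218/4961 ≈ 0.64866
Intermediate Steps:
k(D) = 16 + D² (k(D) = D² + 16 = 16 + D²)
(-1422 + k(68))/(1292 + (2280 - 1*(-1389))) = (-1422 + (16 + 68²))/(1292 + (2280 - 1*(-1389))) = (-1422 + (16 + 4624))/(1292 + (2280 + 1389)) = (-1422 + 4640)/(1292 + 3669) = 3218/4961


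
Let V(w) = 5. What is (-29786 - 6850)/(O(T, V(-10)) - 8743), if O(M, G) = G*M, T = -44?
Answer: 36636/8963 ≈ 4.0875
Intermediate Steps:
(-29786 - 6850)/(O(T, V(-10)) - 8743) = (-29786 - 6850)/(5*(-44) - 8743) = -36636/(-220 - 8743) = -36636/(-8963) = -36636*(-1/8963) = 36636/8963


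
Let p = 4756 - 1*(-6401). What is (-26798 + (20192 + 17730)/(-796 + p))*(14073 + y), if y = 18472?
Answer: -9035017797020/10361 ≈ -8.7202e+8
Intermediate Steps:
p = 11157 (p = 4756 + 6401 = 11157)
(-26798 + (20192 + 17730)/(-796 + p))*(14073 + y) = (-26798 + (20192 + 17730)/(-796 + 11157))*(14073 + 18472) = (-26798 + 37922/10361)*32545 = -277616156/10361*32545 = -9035017797020/10361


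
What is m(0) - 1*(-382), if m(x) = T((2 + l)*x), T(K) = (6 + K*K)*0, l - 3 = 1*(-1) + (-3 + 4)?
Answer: 382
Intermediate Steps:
l = 3 (l = 3 + (1*(-1) + (-3 + 4)) = 3 + (-1 + 1) = 3 + 0 = 3)
T(K) = 0 (T(K) = (6 + K**2)*0 = 0)
m(x) = 0
m(0) - 1*(-382) = 0 - 1*(-382) = 0 + 382 = 382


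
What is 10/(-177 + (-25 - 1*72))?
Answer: -5/137 ≈ -0.036496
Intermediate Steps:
10/(-177 + (-25 - 1*72)) = 10/(-177 + (-25 - 72)) = 10/(-177 - 97) = 10/(-274) = 10*(-1/274) = -5/137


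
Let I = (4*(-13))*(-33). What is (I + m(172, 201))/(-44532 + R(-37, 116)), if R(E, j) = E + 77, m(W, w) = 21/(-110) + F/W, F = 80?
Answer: -165673/4294840 ≈ -0.038575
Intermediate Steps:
m(W, w) = -21/110 + 80/W (m(W, w) = 21/(-110) + 80/W = 21*(-1/110) + 80/W = -21/110 + 80/W)
R(E, j) = 77 + E
I = 1716 (I = -52*(-33) = 1716)
(I + m(172, 201))/(-44532 + R(-37, 116)) = (1716 + (-21/110 + 80/172))/(-44532 + (77 - 37)) = (1716 + (-21/110 + 80*(1/172)))/(-44532 + 40) = (1716 + (-21/110 + 20/43))/(-44492) = (1716 + 1297/4730)*(-1/44492) = (8117977/4730)*(-1/44492) = -165673/4294840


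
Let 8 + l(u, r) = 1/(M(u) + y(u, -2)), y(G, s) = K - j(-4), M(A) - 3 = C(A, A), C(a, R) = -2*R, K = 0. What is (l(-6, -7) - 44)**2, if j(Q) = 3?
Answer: 388129/144 ≈ 2695.3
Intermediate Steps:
M(A) = 3 - 2*A
y(G, s) = -3 (y(G, s) = 0 - 1*3 = 0 - 3 = -3)
l(u, r) = -8 - 1/(2*u) (l(u, r) = -8 + 1/((3 - 2*u) - 3) = -8 + 1/(-2*u) = -8 - 1/(2*u))
(l(-6, -7) - 44)**2 = ((-8 - 1/2/(-6)) - 44)**2 = ((-8 - 1/2*(-1/6)) - 44)**2 = ((-8 + 1/12) - 44)**2 = (-95/12 - 44)**2 = (-623/12)**2 = 388129/144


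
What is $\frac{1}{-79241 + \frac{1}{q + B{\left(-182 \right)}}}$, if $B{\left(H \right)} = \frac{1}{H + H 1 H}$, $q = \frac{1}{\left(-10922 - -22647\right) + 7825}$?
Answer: $- \frac{13123}{878875618} \approx -1.4932 \cdot 10^{-5}$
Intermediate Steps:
$q = \frac{1}{19550}$ ($q = \frac{1}{\left(-10922 + 22647\right) + 7825} = \frac{1}{11725 + 7825} = \frac{1}{19550} \approx 5.1151 \cdot 10^{-5}$)
$B{\left(H \right)} = \frac{1}{H + H^{2}}$ ($B{\left(H \right)} = \frac{1}{H + H H} = \frac{1}{H + H^{2}}$)
$\frac{1}{-79241 + \frac{1}{q + B{\left(-182 \right)}}} = \frac{1}{-79241 + \frac{1}{\frac{1}{19550} + \frac{1}{\left(-182\right) \left(1 - 182\right)}}} = \frac{1}{-79241 + \frac{1}{\frac{1}{19550} - \frac{1}{182 \left(-181\right)}}} = \frac{1}{-79241 + \frac{1}{\frac{1}{19550} - - \frac{1}{32942}}} = \frac{1}{-79241 + \frac{1}{\frac{1}{19550} + \frac{1}{32942}}} = \frac{1}{-79241 + \frac{1}{\frac{13123}{161004025}}} = \frac{1}{-79241 + \frac{161004025}{13123}} = \frac{1}{- \frac{878875618}{13123}} = - \frac{13123}{878875618}$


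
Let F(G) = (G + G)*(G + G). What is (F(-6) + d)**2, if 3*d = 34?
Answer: 217156/9 ≈ 24128.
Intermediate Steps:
d = 34/3 (d = (1/3)*34 = 34/3 ≈ 11.333)
F(G) = 4*G**2 (F(G) = (2*G)*(2*G) = 4*G**2)
(F(-6) + d)**2 = (4*(-6)**2 + 34/3)**2 = (4*36 + 34/3)**2 = (144 + 34/3)**2 = (466/3)**2 = 217156/9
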